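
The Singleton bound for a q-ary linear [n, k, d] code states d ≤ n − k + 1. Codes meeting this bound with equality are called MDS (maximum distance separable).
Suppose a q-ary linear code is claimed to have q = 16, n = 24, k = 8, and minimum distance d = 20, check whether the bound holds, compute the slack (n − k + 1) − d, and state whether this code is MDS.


Singleton RHS = n − k + 1 = 17, slack = -3, bound violated (no such code; not MDS).

Singleton bound: d ≤ n − k + 1.
Here n = 24, k = 8, so n − k + 1 = 17.
Given d = 20, check d ≤ 17: NO.
Slack = (n − k + 1) − d = -3.
The slack is negative: d = 20 exceeds n − k + 1 = 17 by 3, so the Singleton bound is violated and no linear [24, 8, 20]_16 code can exist. In particular it is not MDS (MDS requires d = n − k + 1 exactly).
Description: the claimed parameters are [24, 8, 20]_16; such a code would be impossible (violates the Singleton bound).


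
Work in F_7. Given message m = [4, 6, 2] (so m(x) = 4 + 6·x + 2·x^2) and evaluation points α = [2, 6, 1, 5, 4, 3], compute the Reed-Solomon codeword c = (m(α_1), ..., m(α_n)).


c = [3, 0, 5, 0, 4, 5]

Message polynomial: m(x) = 4 + 6·x + 2·x^2 (mod 7).
For each evaluation point α_i, compute m(α_i) mod 7:
  α_1 = 2: Horner steps 2 → 3 → 3, so m(2) = 3.
  α_2 = 6: Horner steps 2 → 4 → 0, so m(6) = 0.
  α_3 = 1: Horner steps 2 → 1 → 5, so m(1) = 5.
  α_4 = 5: Horner steps 2 → 2 → 0, so m(5) = 0.
  α_5 = 4: Horner steps 2 → 0 → 4, so m(4) = 4.
  α_6 = 3: Horner steps 2 → 5 → 5, so m(3) = 5.
Codeword c = [3, 0, 5, 0, 4, 5] ∈ F_7^6.


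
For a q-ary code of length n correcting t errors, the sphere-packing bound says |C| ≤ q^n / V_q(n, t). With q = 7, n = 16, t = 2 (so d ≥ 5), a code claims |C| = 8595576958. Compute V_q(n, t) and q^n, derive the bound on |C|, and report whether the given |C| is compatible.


V_q(n, t) = 4417, q^n = 33232930569601, Hamming bound = 7523869270, |C| = 8595576958 > bound (violated).

Step 1: Compute V_q(n, t) = Σ_{j=0}^2 C(n, j) (q−1)^j.
  j = 0: C(16,0)·(6)^0 = 1·1 = 1.
  j = 1: C(16,1)·(6)^1 = 16·6 = 96.
  j = 2: C(16,2)·(6)^2 = 120·36 = 4320.
  V_q(n, t) = 1 + 96 + 4320 = 4417.
Step 2: q^n = 7^16 = 33232930569601.
Step 3: Hamming bound ⌊q^n / V_q(n,t)⌋ = ⌊33232930569601/4417⌋ = 7523869270.
Step 4: Compare |C| = 8595576958 to 7523869270: violated.
The claimed |C| lies above the Hamming bound, so no 7-ary code of length 16 with d ≥ 5 can have 8595576958 codewords.


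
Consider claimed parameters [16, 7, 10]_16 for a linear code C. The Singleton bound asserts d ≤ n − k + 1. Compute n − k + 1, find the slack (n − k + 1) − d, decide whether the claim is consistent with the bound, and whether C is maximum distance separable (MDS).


Singleton RHS = n − k + 1 = 10, slack = 0, bound satisfied, MDS.

Singleton bound: d ≤ n − k + 1.
Here n = 16, k = 7, so n − k + 1 = 10.
Given d = 10, check d ≤ 10: YES.
Slack = (n − k + 1) − d = 0.
The code is MDS (slack = 0).
Description: the claimed parameters are [16, 7, 10]_16; such a code would be MDS (meets Singleton bound).


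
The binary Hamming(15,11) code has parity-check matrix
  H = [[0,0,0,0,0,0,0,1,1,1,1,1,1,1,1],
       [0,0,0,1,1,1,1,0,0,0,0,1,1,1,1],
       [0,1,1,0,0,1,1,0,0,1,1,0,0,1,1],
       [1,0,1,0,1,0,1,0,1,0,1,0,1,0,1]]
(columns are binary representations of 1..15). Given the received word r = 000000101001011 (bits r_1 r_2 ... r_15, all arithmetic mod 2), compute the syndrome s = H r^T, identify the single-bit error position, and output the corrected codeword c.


s = (0, 0, 1, 1)^T, error position = 3, corrected codeword c = 001000101001011

Compute s = H r^T mod 2 one row at a time:
  s_1 = 0 + 1 + 0 + 0 + 1 + 0 + 1 + 1 = 4 ≡ 0 (mod 2).
  s_2 = 0 + 0 + 0 + 1 + 1 + 0 + 1 + 1 = 4 ≡ 0 (mod 2).
  s_3 = 0 + 0 + 0 + 1 + 0 + 0 + 1 + 1 = 3 ≡ 1 (mod 2).
  s_4 = 0 + 0 + 0 + 1 + 1 + 0 + 0 + 1 = 3 ≡ 1 (mod 2).
s = (0, 0, 1, 1)^T — this equals column 3 of H (binary 0011), so error is at position 3.
Correct: flip bit 3 of r = 000000101001011 to get c = 001000101001011.


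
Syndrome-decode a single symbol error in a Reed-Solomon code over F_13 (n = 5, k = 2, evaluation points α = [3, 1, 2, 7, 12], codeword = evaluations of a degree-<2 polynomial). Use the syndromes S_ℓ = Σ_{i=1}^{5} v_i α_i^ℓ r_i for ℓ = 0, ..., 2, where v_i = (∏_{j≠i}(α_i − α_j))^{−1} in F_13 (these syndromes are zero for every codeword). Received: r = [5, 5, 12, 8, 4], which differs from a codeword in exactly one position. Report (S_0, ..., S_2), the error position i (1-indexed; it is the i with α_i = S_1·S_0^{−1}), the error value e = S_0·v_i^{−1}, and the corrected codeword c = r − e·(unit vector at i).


S = (11, 7, 8), error at position 1, error magnitude e = 12, c = [6, 5, 12, 8, 4].

Step 1: column multipliers v_i = (∏_{j≠i}(α_i − α_j))^{−1} mod 13.
  i = 1 (α = 3): (3−1)(3−2)(3−7)(3−12) = 2·1·(−4)·(−9) = 72 ≡ 7, so v_1 = 7^{−1} = 2 (mod 13).
  i = 2 (α = 1): (1−3)(1−2)(1−7)(1−12) = (−2)·(−1)·(−6)·(−11) = 132 ≡ 2, so v_2 = 2^{−1} = 7 (mod 13).
  i = 3 (α = 2): (2−3)(2−1)(2−7)(2−12) = (−1)·1·(−5)·(−10) = −50 ≡ 2, so v_3 = 2^{−1} = 7 (mod 13).
  i = 4 (α = 7): (7−3)(7−1)(7−2)(7−12) = 4·6·5·(−5) = −600 ≡ 11, so v_4 = 11^{−1} = 6 (mod 13).
  i = 5 (α = 12): (12−3)(12−1)(12−2)(12−7) = 9·11·10·5 = 4950 ≡ 10, so v_5 = 10^{−1} = 4 (mod 13).
  v = [2, 7, 7, 6, 4].
Step 2: syndromes of r = [5, 5, 12, 8, 4] (all sums mod 13).
  S_0 = Σ v_i r_i = 2·5 + 7·5 + 7·12 + 6·8 + 4·4 = 193 ≡ 11.
  S_1 = Σ v_i α_i r_i = 2·3·5 + 7·1·5 + 7·2·12 + 6·7·8 + 4·12·4 = 761 ≡ 7.
  α_i^2 mod 13 = [9, 1, 4, 10, 1].
  S_2 = Σ v_i α_i^2 r_i = 2·9·5 + 7·1·5 + 7·4·12 + 6·10·8 + 4·1·4 = 957 ≡ 8.
  S = (11, 7, 8) ≠ 0, so r is not a codeword (an error is present).
Step 3: locate the error. For a single error e at position i, S_ℓ = v_i·e·α_i^ℓ, so α_err = S_1/S_0.
  S_0^{−1} = 11^{−1} = 6 (mod 13), so α_err = 7·6 = 42 ≡ 3 = α_1. Error position i = 1.
  Consistency check: S_2/S_1 = 8·2 = 16 ≡ 3 = α_err ✓ (single-error assumption holds).
Step 4: error magnitude e = S_0/v_1 = S_0·∏_{j≠1}(α_1 − α_j) = 11·7 = 77 ≡ 12 (mod 13).
Step 5: correct position 1: c_1 = r_1 − e = 5 − 12 ≡ 6 (mod 13). Hence c = [6, 5, 12, 8, 4].
  Check: interpolating c through the α_i gives m(x) = 11 + 7·x (degree < 2) with m(α_i) = c_i for every i, so c is indeed a codeword.


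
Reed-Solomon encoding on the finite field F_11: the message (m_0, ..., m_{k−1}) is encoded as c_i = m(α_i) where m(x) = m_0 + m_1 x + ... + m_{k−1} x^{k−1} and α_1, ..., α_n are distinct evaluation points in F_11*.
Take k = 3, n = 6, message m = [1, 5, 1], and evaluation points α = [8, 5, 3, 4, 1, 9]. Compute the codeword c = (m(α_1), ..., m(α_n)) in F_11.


c = [6, 7, 3, 4, 7, 6]

Message polynomial: m(x) = 1 + 5·x + 1·x^2 (mod 11).
For each evaluation point α_i, compute m(α_i) mod 11:
  α_1 = 8: Horner steps 1 → 2 → 6, so m(8) = 6.
  α_2 = 5: Horner steps 1 → 10 → 7, so m(5) = 7.
  α_3 = 3: Horner steps 1 → 8 → 3, so m(3) = 3.
  α_4 = 4: Horner steps 1 → 9 → 4, so m(4) = 4.
  α_5 = 1: Horner steps 1 → 6 → 7, so m(1) = 7.
  α_6 = 9: Horner steps 1 → 3 → 6, so m(9) = 6.
Codeword c = [6, 7, 3, 4, 7, 6] ∈ F_11^6.


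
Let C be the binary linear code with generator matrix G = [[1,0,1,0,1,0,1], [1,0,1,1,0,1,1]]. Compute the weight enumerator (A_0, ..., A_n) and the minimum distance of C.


Weight distribution: A_0 = 1, A_3 = 1, A_4 = 1, A_5 = 1. Minimum distance d = 3.

Enumerate all 2^2 = 4 messages m ∈ F_2^2.
For each, compute codeword c = mG in F_2^7, then tally its weight.
  m = 00 → c = 0000000, weight = 0.
  m = 10 → c = 1010101, weight = 4.
  m = 01 → c = 1011011, weight = 5.
  m = 11 → c = 0001110, weight = 3.
Tally weights:
  weight 0: 1 codewords.
  weight 3: 1 codewords.
  weight 4: 1 codewords.
  weight 5: 1 codewords.
Minimum distance d = smallest w > 0 with A_w > 0 = 3.
Sanity: Σ A_w = 4 = 2^2 = 4 ✓.


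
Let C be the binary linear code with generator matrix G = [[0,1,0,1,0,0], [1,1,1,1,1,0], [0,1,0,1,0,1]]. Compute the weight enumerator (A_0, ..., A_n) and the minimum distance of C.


Weight distribution: A_0 = 1, A_1 = 1, A_2 = 1, A_3 = 2, A_4 = 1, A_5 = 1, A_6 = 1. Minimum distance d = 1.

Enumerate all 2^3 = 8 messages m ∈ F_2^3.
For each, compute codeword c = mG in F_2^6, then tally its weight.
  m = 000 → c = 000000, weight = 0.
  m = 100 → c = 010100, weight = 2.
  m = 010 → c = 111110, weight = 5.
  m = 110 → c = 101010, weight = 3.
  m = 001 → c = 010101, weight = 3.
  m = 101 → c = 000001, weight = 1.
  m = 011 → c = 101011, weight = 4.
  m = 111 → c = 111111, weight = 6.
Tally weights:
  weight 0: 1 codewords.
  weight 1: 1 codewords.
  weight 2: 1 codewords.
  weight 3: 2 codewords.
  weight 4: 1 codewords.
  weight 5: 1 codewords.
  weight 6: 1 codewords.
Minimum distance d = smallest w > 0 with A_w > 0 = 1.
Sanity: Σ A_w = 8 = 2^3 = 8 ✓.


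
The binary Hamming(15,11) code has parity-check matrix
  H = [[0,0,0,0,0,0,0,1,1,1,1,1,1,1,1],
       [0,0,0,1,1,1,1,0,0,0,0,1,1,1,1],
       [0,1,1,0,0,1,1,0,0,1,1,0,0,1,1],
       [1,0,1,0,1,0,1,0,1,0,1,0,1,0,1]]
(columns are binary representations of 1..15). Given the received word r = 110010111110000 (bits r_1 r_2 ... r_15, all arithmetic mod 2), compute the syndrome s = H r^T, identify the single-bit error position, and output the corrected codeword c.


s = (0, 0, 0, 1)^T, error position = 1, corrected codeword c = 010010111110000

Compute s = H r^T mod 2 one row at a time:
  s_1 = 1 + 1 + 1 + 1 + 0 + 0 + 0 + 0 = 4 ≡ 0 (mod 2).
  s_2 = 0 + 1 + 0 + 1 + 0 + 0 + 0 + 0 = 2 ≡ 0 (mod 2).
  s_3 = 1 + 0 + 0 + 1 + 1 + 1 + 0 + 0 = 4 ≡ 0 (mod 2).
  s_4 = 1 + 0 + 1 + 1 + 1 + 1 + 0 + 0 = 5 ≡ 1 (mod 2).
s = (0, 0, 0, 1)^T — this equals column 1 of H (binary 0001), so error is at position 1.
Correct: flip bit 1 of r = 110010111110000 to get c = 010010111110000.


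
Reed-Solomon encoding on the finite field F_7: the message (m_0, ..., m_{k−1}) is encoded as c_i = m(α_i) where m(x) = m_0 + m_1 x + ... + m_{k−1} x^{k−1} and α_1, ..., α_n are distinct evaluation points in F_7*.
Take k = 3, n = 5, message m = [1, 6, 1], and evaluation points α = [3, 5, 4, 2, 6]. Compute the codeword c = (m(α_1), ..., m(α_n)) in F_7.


c = [0, 0, 6, 3, 3]

Message polynomial: m(x) = 1 + 6·x + 1·x^2 (mod 7).
For each evaluation point α_i, compute m(α_i) mod 7:
  α_1 = 3: Horner steps 1 → 2 → 0, so m(3) = 0.
  α_2 = 5: Horner steps 1 → 4 → 0, so m(5) = 0.
  α_3 = 4: Horner steps 1 → 3 → 6, so m(4) = 6.
  α_4 = 2: Horner steps 1 → 1 → 3, so m(2) = 3.
  α_5 = 6: Horner steps 1 → 5 → 3, so m(6) = 3.
Codeword c = [0, 0, 6, 3, 3] ∈ F_7^5.


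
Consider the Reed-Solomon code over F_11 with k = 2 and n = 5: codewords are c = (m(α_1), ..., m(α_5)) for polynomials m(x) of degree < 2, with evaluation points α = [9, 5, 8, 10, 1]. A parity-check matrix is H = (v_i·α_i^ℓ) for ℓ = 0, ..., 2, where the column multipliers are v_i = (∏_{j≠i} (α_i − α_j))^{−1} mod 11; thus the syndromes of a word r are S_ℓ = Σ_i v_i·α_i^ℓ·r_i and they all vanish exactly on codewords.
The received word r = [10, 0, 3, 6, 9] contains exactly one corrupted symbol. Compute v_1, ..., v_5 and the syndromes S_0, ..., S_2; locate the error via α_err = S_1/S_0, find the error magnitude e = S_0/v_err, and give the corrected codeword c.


S = (9, 1, 5), error at position 2, error magnitude e = 7, c = [10, 4, 3, 6, 9].

Step 1: column multipliers v_i = (∏_{j≠i}(α_i − α_j))^{−1} mod 11.
  i = 1 (α = 9): (9−5)(9−8)(9−10)(9−1) = 4·1·(−1)·8 = −32 ≡ 1, so v_1 = 1^{−1} = 1 (mod 11).
  i = 2 (α = 5): (5−9)(5−8)(5−10)(5−1) = (−4)·(−3)·(−5)·4 = −240 ≡ 2, so v_2 = 2^{−1} = 6 (mod 11).
  i = 3 (α = 8): (8−9)(8−5)(8−10)(8−1) = (−1)·3·(−2)·7 = 42 ≡ 9, so v_3 = 9^{−1} = 5 (mod 11).
  i = 4 (α = 10): (10−9)(10−5)(10−8)(10−1) = 1·5·2·9 = 90 ≡ 2, so v_4 = 2^{−1} = 6 (mod 11).
  i = 5 (α = 1): (1−9)(1−5)(1−8)(1−10) = (−8)·(−4)·(−7)·(−9) = 2016 ≡ 3, so v_5 = 3^{−1} = 4 (mod 11).
  v = [1, 6, 5, 6, 4].
Step 2: syndromes of r = [10, 0, 3, 6, 9] (all sums mod 11).
  S_0 = Σ v_i r_i = 1·10 + 6·0 + 5·3 + 6·6 + 4·9 = 97 ≡ 9.
  S_1 = Σ v_i α_i r_i = 1·9·10 + 6·5·0 + 5·8·3 + 6·10·6 + 4·1·9 = 606 ≡ 1.
  α_i^2 mod 11 = [4, 3, 9, 1, 1].
  S_2 = Σ v_i α_i^2 r_i = 1·4·10 + 6·3·0 + 5·9·3 + 6·1·6 + 4·1·9 = 247 ≡ 5.
  S = (9, 1, 5) ≠ 0, so r is not a codeword (an error is present).
Step 3: locate the error. For a single error e at position i, S_ℓ = v_i·e·α_i^ℓ, so α_err = S_1/S_0.
  S_0^{−1} = 9^{−1} = 5 (mod 11), so α_err = 1·5 = 5 ≡ 5 = α_2. Error position i = 2.
  Consistency check: S_2/S_1 = 5·1 = 5 ≡ 5 = α_err ✓ (single-error assumption holds).
Step 4: error magnitude e = S_0/v_2 = S_0·∏_{j≠2}(α_2 − α_j) = 9·2 = 18 ≡ 7 (mod 11).
Step 5: correct position 2: c_2 = r_2 − e = 0 − 7 ≡ 4 (mod 11). Hence c = [10, 4, 3, 6, 9].
  Check: interpolating c through the α_i gives m(x) = 2 + 7·x (degree < 2) with m(α_i) = c_i for every i, so c is indeed a codeword.


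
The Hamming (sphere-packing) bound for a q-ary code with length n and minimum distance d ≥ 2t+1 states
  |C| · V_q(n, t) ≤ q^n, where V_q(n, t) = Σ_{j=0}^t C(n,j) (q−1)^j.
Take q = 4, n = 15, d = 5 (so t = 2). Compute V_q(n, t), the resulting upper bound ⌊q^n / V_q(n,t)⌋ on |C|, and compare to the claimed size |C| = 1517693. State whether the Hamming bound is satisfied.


V_q(n, t) = 991, q^n = 1073741824, Hamming bound = 1083493, |C| = 1517693 > bound (violated).

Step 1: Compute V_q(n, t) = Σ_{j=0}^2 C(n, j) (q−1)^j.
  j = 0: C(15,0)·(3)^0 = 1·1 = 1.
  j = 1: C(15,1)·(3)^1 = 15·3 = 45.
  j = 2: C(15,2)·(3)^2 = 105·9 = 945.
  V_q(n, t) = 1 + 45 + 945 = 991.
Step 2: q^n = 4^15 = 1073741824.
Step 3: Hamming bound ⌊q^n / V_q(n,t)⌋ = ⌊1073741824/991⌋ = 1083493.
Step 4: Compare |C| = 1517693 to 1083493: violated.
The claimed |C| lies above the Hamming bound, so no 4-ary code of length 15 with d ≥ 5 can have 1517693 codewords.


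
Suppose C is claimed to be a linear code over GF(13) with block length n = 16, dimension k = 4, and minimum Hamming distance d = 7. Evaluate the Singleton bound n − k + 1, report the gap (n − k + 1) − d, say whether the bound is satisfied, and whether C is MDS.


Singleton RHS = n − k + 1 = 13, slack = 6, bound satisfied, not MDS.

Singleton bound: d ≤ n − k + 1.
Here n = 16, k = 4, so n − k + 1 = 13.
Given d = 7, check d ≤ 13: YES.
Slack = (n − k + 1) − d = 6.
The code is NOT MDS (slack = 6 > 0).
Description: the claimed parameters are [16, 4, 7]_13; such a code would be non-MDS.


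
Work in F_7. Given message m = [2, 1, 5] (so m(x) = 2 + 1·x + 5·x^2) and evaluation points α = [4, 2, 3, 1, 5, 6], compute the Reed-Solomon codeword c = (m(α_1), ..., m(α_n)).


c = [2, 3, 1, 1, 6, 6]

Message polynomial: m(x) = 2 + 1·x + 5·x^2 (mod 7).
For each evaluation point α_i, compute m(α_i) mod 7:
  α_1 = 4: Horner steps 5 → 0 → 2, so m(4) = 2.
  α_2 = 2: Horner steps 5 → 4 → 3, so m(2) = 3.
  α_3 = 3: Horner steps 5 → 2 → 1, so m(3) = 1.
  α_4 = 1: Horner steps 5 → 6 → 1, so m(1) = 1.
  α_5 = 5: Horner steps 5 → 5 → 6, so m(5) = 6.
  α_6 = 6: Horner steps 5 → 3 → 6, so m(6) = 6.
Codeword c = [2, 3, 1, 1, 6, 6] ∈ F_7^6.


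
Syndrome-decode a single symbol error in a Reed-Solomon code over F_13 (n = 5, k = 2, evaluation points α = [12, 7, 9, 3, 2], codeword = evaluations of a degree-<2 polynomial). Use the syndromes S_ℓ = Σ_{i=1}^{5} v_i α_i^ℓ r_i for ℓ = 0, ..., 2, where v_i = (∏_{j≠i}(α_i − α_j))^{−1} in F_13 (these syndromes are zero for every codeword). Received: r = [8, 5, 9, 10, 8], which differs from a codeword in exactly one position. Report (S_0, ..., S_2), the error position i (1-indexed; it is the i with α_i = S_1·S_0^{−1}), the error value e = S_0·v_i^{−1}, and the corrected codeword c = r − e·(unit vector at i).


S = (10, 3, 10), error at position 1, error magnitude e = 6, c = [2, 5, 9, 10, 8].

Step 1: column multipliers v_i = (∏_{j≠i}(α_i − α_j))^{−1} mod 13.
  i = 1 (α = 12): (12−7)(12−9)(12−3)(12−2) = 5·3·9·10 = 1350 ≡ 11, so v_1 = 11^{−1} = 6 (mod 13).
  i = 2 (α = 7): (7−12)(7−9)(7−3)(7−2) = (−5)·(−2)·4·5 = 200 ≡ 5, so v_2 = 5^{−1} = 8 (mod 13).
  i = 3 (α = 9): (9−12)(9−7)(9−3)(9−2) = (−3)·2·6·7 = −252 ≡ 8, so v_3 = 8^{−1} = 5 (mod 13).
  i = 4 (α = 3): (3−12)(3−7)(3−9)(3−2) = (−9)·(−4)·(−6)·1 = −216 ≡ 5, so v_4 = 5^{−1} = 8 (mod 13).
  i = 5 (α = 2): (2−12)(2−7)(2−9)(2−3) = (−10)·(−5)·(−7)·(−1) = 350 ≡ 12, so v_5 = 12^{−1} = 12 (mod 13).
  v = [6, 8, 5, 8, 12].
Step 2: syndromes of r = [8, 5, 9, 10, 8] (all sums mod 13).
  S_0 = Σ v_i r_i = 6·8 + 8·5 + 5·9 + 8·10 + 12·8 = 309 ≡ 10.
  S_1 = Σ v_i α_i r_i = 6·12·8 + 8·7·5 + 5·9·9 + 8·3·10 + 12·2·8 = 1693 ≡ 3.
  α_i^2 mod 13 = [1, 10, 3, 9, 4].
  S_2 = Σ v_i α_i^2 r_i = 6·1·8 + 8·10·5 + 5·3·9 + 8·9·10 + 12·4·8 = 1687 ≡ 10.
  S = (10, 3, 10) ≠ 0, so r is not a codeword (an error is present).
Step 3: locate the error. For a single error e at position i, S_ℓ = v_i·e·α_i^ℓ, so α_err = S_1/S_0.
  S_0^{−1} = 10^{−1} = 4 (mod 13), so α_err = 3·4 = 12 ≡ 12 = α_1. Error position i = 1.
  Consistency check: S_2/S_1 = 10·9 = 90 ≡ 12 = α_err ✓ (single-error assumption holds).
Step 4: error magnitude e = S_0/v_1 = S_0·∏_{j≠1}(α_1 − α_j) = 10·11 = 110 ≡ 6 (mod 13).
Step 5: correct position 1: c_1 = r_1 − e = 8 − 6 ≡ 2 (mod 13). Hence c = [2, 5, 9, 10, 8].
  Check: interpolating c through the α_i gives m(x) = 4 + 2·x (degree < 2) with m(α_i) = c_i for every i, so c is indeed a codeword.


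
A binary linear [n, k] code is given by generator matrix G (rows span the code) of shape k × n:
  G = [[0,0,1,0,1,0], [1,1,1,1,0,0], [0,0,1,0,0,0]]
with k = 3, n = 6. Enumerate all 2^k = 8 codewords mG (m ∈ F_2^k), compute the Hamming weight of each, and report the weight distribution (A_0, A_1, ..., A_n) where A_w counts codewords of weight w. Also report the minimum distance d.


Weight distribution: A_0 = 1, A_1 = 2, A_2 = 1, A_3 = 1, A_4 = 2, A_5 = 1. Minimum distance d = 1.

Enumerate all 2^3 = 8 messages m ∈ F_2^3.
For each, compute codeword c = mG in F_2^6, then tally its weight.
  m = 000 → c = 000000, weight = 0.
  m = 100 → c = 001010, weight = 2.
  m = 010 → c = 111100, weight = 4.
  m = 110 → c = 110110, weight = 4.
  m = 001 → c = 001000, weight = 1.
  m = 101 → c = 000010, weight = 1.
  m = 011 → c = 110100, weight = 3.
  m = 111 → c = 111110, weight = 5.
Tally weights:
  weight 0: 1 codewords.
  weight 1: 2 codewords.
  weight 2: 1 codewords.
  weight 3: 1 codewords.
  weight 4: 2 codewords.
  weight 5: 1 codewords.
Minimum distance d = smallest w > 0 with A_w > 0 = 1.
Sanity: Σ A_w = 8 = 2^3 = 8 ✓.


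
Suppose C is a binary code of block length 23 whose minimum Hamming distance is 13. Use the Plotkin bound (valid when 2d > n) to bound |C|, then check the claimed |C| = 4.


Plotkin bound M ≤ 8; given |C| = 4 ≤ bound (satisfied).

Check applicability: 2d = 26, n = 23.
2d − n = 3 > 0, so Plotkin applies.
Compute d/(2d−n) = 13/3 ≈ 4.3333.
⌊d/(2d−n)⌋ = 4.
Plotkin bound: M ≤ 2·4 = 8.
Given |C| = 4, check: satisfied.
This |C| is below the Plotkin bound.


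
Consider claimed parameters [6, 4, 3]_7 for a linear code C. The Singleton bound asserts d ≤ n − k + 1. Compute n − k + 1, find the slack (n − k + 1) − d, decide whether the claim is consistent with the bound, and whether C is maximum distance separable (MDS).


Singleton RHS = n − k + 1 = 3, slack = 0, bound satisfied, MDS.

Singleton bound: d ≤ n − k + 1.
Here n = 6, k = 4, so n − k + 1 = 3.
Given d = 3, check d ≤ 3: YES.
Slack = (n − k + 1) − d = 0.
The code is MDS (slack = 0).
Description: the claimed parameters are [6, 4, 3]_7; such a code would be MDS (meets Singleton bound).


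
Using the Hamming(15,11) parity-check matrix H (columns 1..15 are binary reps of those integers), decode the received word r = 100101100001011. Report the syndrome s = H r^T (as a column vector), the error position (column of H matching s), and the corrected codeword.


s = (1, 0, 0, 1)^T, error position = 9, corrected codeword c = 100101101001011

Compute s = H r^T mod 2 one row at a time:
  s_1 = 0 + 0 + 0 + 0 + 1 + 0 + 1 + 1 = 3 ≡ 1 (mod 2).
  s_2 = 1 + 0 + 1 + 1 + 1 + 0 + 1 + 1 = 6 ≡ 0 (mod 2).
  s_3 = 0 + 0 + 1 + 1 + 0 + 0 + 1 + 1 = 4 ≡ 0 (mod 2).
  s_4 = 1 + 0 + 0 + 1 + 0 + 0 + 0 + 1 = 3 ≡ 1 (mod 2).
s = (1, 0, 0, 1)^T — this equals column 9 of H (binary 1001), so error is at position 9.
Correct: flip bit 9 of r = 100101100001011 to get c = 100101101001011.


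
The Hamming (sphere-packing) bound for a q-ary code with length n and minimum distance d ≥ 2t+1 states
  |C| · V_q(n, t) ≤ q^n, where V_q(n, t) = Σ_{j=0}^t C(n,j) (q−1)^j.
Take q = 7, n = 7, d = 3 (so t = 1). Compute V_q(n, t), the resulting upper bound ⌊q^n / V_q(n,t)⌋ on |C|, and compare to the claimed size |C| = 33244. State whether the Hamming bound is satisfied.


V_q(n, t) = 43, q^n = 823543, Hamming bound = 19152, |C| = 33244 > bound (violated).

Step 1: Compute V_q(n, t) = Σ_{j=0}^1 C(n, j) (q−1)^j.
  j = 0: C(7,0)·(6)^0 = 1·1 = 1.
  j = 1: C(7,1)·(6)^1 = 7·6 = 42.
  V_q(n, t) = 1 + 42 = 43.
Step 2: q^n = 7^7 = 823543.
Step 3: Hamming bound ⌊q^n / V_q(n,t)⌋ = ⌊823543/43⌋ = 19152.
Step 4: Compare |C| = 33244 to 19152: violated.
The claimed |C| lies above the Hamming bound, so no 7-ary code of length 7 with d ≥ 3 can have 33244 codewords.


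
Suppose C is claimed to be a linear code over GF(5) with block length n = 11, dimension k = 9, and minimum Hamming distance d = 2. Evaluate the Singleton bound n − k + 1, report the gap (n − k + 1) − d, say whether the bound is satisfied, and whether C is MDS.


Singleton RHS = n − k + 1 = 3, slack = 1, bound satisfied, not MDS.

Singleton bound: d ≤ n − k + 1.
Here n = 11, k = 9, so n − k + 1 = 3.
Given d = 2, check d ≤ 3: YES.
Slack = (n − k + 1) − d = 1.
The code is NOT MDS (slack = 1 > 0).
Description: the claimed parameters are [11, 9, 2]_5; such a code would be non-MDS.


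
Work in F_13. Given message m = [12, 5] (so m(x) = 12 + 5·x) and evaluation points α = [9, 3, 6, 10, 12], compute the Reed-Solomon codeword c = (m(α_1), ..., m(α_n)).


c = [5, 1, 3, 10, 7]

Message polynomial: m(x) = 12 + 5·x (mod 13).
For each evaluation point α_i, compute m(α_i) mod 13:
  α_1 = 9: Horner steps 5 → 5, so m(9) = 5.
  α_2 = 3: Horner steps 5 → 1, so m(3) = 1.
  α_3 = 6: Horner steps 5 → 3, so m(6) = 3.
  α_4 = 10: Horner steps 5 → 10, so m(10) = 10.
  α_5 = 12: Horner steps 5 → 7, so m(12) = 7.
Codeword c = [5, 1, 3, 10, 7] ∈ F_13^5.


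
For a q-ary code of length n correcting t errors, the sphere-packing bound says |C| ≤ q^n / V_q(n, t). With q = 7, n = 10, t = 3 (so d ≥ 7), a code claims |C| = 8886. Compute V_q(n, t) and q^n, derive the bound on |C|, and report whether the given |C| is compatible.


V_q(n, t) = 27601, q^n = 282475249, Hamming bound = 10234, |C| = 8886 ≤ bound (satisfied).

Step 1: Compute V_q(n, t) = Σ_{j=0}^3 C(n, j) (q−1)^j.
  j = 0: C(10,0)·(6)^0 = 1·1 = 1.
  j = 1: C(10,1)·(6)^1 = 10·6 = 60.
  j = 2: C(10,2)·(6)^2 = 45·36 = 1620.
  j = 3: C(10,3)·(6)^3 = 120·216 = 25920.
  V_q(n, t) = 1 + 60 + 1620 + 25920 = 27601.
Step 2: q^n = 7^10 = 282475249.
Step 3: Hamming bound ⌊q^n / V_q(n,t)⌋ = ⌊282475249/27601⌋ = 10234.
Step 4: Compare |C| = 8886 to 10234: satisfied.
The claimed |C| lies below the Hamming bound.


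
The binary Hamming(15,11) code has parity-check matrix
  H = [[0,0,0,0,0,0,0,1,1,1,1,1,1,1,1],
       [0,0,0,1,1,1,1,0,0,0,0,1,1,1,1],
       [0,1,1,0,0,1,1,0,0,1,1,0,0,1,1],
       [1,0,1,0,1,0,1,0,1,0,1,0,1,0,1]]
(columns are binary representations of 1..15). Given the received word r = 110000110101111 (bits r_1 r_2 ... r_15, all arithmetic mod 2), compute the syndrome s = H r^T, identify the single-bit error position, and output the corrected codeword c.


s = (0, 1, 1, 0)^T, error position = 6, corrected codeword c = 110001110101111

Compute s = H r^T mod 2 one row at a time:
  s_1 = 1 + 0 + 1 + 0 + 1 + 1 + 1 + 1 = 6 ≡ 0 (mod 2).
  s_2 = 0 + 0 + 0 + 1 + 1 + 1 + 1 + 1 = 5 ≡ 1 (mod 2).
  s_3 = 1 + 0 + 0 + 1 + 1 + 0 + 1 + 1 = 5 ≡ 1 (mod 2).
  s_4 = 1 + 0 + 0 + 1 + 0 + 0 + 1 + 1 = 4 ≡ 0 (mod 2).
s = (0, 1, 1, 0)^T — this equals column 6 of H (binary 0110), so error is at position 6.
Correct: flip bit 6 of r = 110000110101111 to get c = 110001110101111.


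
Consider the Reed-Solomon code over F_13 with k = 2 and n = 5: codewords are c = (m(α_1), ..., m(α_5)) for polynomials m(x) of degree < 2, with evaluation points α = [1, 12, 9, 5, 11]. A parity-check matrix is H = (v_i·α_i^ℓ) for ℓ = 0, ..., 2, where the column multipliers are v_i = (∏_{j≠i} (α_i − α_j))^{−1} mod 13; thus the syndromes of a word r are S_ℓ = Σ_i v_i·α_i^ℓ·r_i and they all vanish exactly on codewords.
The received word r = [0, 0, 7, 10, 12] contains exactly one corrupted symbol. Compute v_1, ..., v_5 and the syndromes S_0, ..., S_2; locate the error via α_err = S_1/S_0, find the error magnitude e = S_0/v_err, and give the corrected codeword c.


S = (7, 6, 7), error at position 2, error magnitude e = 5, c = [0, 8, 7, 10, 12].

Step 1: column multipliers v_i = (∏_{j≠i}(α_i − α_j))^{−1} mod 13.
  i = 1 (α = 1): (1−12)(1−9)(1−5)(1−11) = (−11)·(−8)·(−4)·(−10) = 3520 ≡ 10, so v_1 = 10^{−1} = 4 (mod 13).
  i = 2 (α = 12): (12−1)(12−9)(12−5)(12−11) = 11·3·7·1 = 231 ≡ 10, so v_2 = 10^{−1} = 4 (mod 13).
  i = 3 (α = 9): (9−1)(9−12)(9−5)(9−11) = 8·(−3)·4·(−2) = 192 ≡ 10, so v_3 = 10^{−1} = 4 (mod 13).
  i = 4 (α = 5): (5−1)(5−12)(5−9)(5−11) = 4·(−7)·(−4)·(−6) = −672 ≡ 4, so v_4 = 4^{−1} = 10 (mod 13).
  i = 5 (α = 11): (11−1)(11−12)(11−9)(11−5) = 10·(−1)·2·6 = −120 ≡ 10, so v_5 = 10^{−1} = 4 (mod 13).
  v = [4, 4, 4, 10, 4].
Step 2: syndromes of r = [0, 0, 7, 10, 12] (all sums mod 13).
  S_0 = Σ v_i r_i = 4·0 + 4·0 + 4·7 + 10·10 + 4·12 = 176 ≡ 7.
  S_1 = Σ v_i α_i r_i = 4·1·0 + 4·12·0 + 4·9·7 + 10·5·10 + 4·11·12 = 1280 ≡ 6.
  α_i^2 mod 13 = [1, 1, 3, 12, 4].
  S_2 = Σ v_i α_i^2 r_i = 4·1·0 + 4·1·0 + 4·3·7 + 10·12·10 + 4·4·12 = 1476 ≡ 7.
  S = (7, 6, 7) ≠ 0, so r is not a codeword (an error is present).
Step 3: locate the error. For a single error e at position i, S_ℓ = v_i·e·α_i^ℓ, so α_err = S_1/S_0.
  S_0^{−1} = 7^{−1} = 2 (mod 13), so α_err = 6·2 = 12 ≡ 12 = α_2. Error position i = 2.
  Consistency check: S_2/S_1 = 7·11 = 77 ≡ 12 = α_err ✓ (single-error assumption holds).
Step 4: error magnitude e = S_0/v_2 = S_0·∏_{j≠2}(α_2 − α_j) = 7·10 = 70 ≡ 5 (mod 13).
Step 5: correct position 2: c_2 = r_2 − e = 0 − 5 ≡ 8 (mod 13). Hence c = [0, 8, 7, 10, 12].
  Check: interpolating c through the α_i gives m(x) = 4 + 9·x (degree < 2) with m(α_i) = c_i for every i, so c is indeed a codeword.


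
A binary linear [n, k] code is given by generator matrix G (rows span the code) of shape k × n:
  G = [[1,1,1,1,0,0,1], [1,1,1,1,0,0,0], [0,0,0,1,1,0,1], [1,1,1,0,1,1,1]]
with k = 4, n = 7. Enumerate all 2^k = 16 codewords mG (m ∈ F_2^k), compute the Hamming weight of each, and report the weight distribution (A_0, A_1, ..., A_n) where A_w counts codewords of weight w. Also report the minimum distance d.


Weight distribution: A_0 = 1, A_1 = 2, A_2 = 2, A_3 = 2, A_4 = 3, A_5 = 4, A_6 = 2. Minimum distance d = 1.

Enumerate all 2^4 = 16 messages m ∈ F_2^4.
For each, compute codeword c = mG in F_2^7, then tally its weight.
  m = 0000 → c = 0000000, weight = 0.
  m = 1000 → c = 1111001, weight = 5.
  m = 0100 → c = 1111000, weight = 4.
  m = 1100 → c = 0000001, weight = 1.
  m = 0010 → c = 0001101, weight = 3.
  m = 1010 → c = 1110100, weight = 4.
  m = 0110 → c = 1110101, weight = 5.
  m = 1110 → c = 0001100, weight = 2.
  m = 0001 → c = 1110111, weight = 6.
  m = 1001 → c = 0001110, weight = 3.
  m = 0101 → c = 0001111, weight = 4.
  m = 1101 → c = 1110110, weight = 5.
  m = 0011 → c = 1111010, weight = 5.
  m = 1011 → c = 0000011, weight = 2.
  m = 0111 → c = 0000010, weight = 1.
  m = 1111 → c = 1111011, weight = 6.
Tally weights:
  weight 0: 1 codewords.
  weight 1: 2 codewords.
  weight 2: 2 codewords.
  weight 3: 2 codewords.
  weight 4: 3 codewords.
  weight 5: 4 codewords.
  weight 6: 2 codewords.
Minimum distance d = smallest w > 0 with A_w > 0 = 1.
Sanity: Σ A_w = 16 = 2^4 = 16 ✓.


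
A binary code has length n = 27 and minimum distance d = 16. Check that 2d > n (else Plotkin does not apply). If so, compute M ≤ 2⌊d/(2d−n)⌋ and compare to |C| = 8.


Plotkin bound M ≤ 6; given |C| = 8 > bound (violated).

Check applicability: 2d = 32, n = 27.
2d − n = 5 > 0, so Plotkin applies.
Compute d/(2d−n) = 16/5 ≈ 3.2000.
⌊d/(2d−n)⌋ = 3.
Plotkin bound: M ≤ 2·3 = 6.
Given |C| = 8, check: VIOLATED.
This |C| is above the Plotkin bound, so no binary code with n = 27, d = 16 and 8 codewords exists.


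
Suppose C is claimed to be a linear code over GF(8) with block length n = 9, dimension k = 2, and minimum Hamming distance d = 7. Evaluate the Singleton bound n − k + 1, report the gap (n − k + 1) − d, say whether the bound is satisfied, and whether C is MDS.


Singleton RHS = n − k + 1 = 8, slack = 1, bound satisfied, not MDS.

Singleton bound: d ≤ n − k + 1.
Here n = 9, k = 2, so n − k + 1 = 8.
Given d = 7, check d ≤ 8: YES.
Slack = (n − k + 1) − d = 1.
The code is NOT MDS (slack = 1 > 0).
Description: the claimed parameters are [9, 2, 7]_8; such a code would be non-MDS.


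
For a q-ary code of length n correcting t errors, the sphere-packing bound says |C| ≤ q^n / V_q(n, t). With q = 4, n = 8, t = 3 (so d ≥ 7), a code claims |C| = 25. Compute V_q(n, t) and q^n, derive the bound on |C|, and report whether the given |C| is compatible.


V_q(n, t) = 1789, q^n = 65536, Hamming bound = 36, |C| = 25 ≤ bound (satisfied).

Step 1: Compute V_q(n, t) = Σ_{j=0}^3 C(n, j) (q−1)^j.
  j = 0: C(8,0)·(3)^0 = 1·1 = 1.
  j = 1: C(8,1)·(3)^1 = 8·3 = 24.
  j = 2: C(8,2)·(3)^2 = 28·9 = 252.
  j = 3: C(8,3)·(3)^3 = 56·27 = 1512.
  V_q(n, t) = 1 + 24 + 252 + 1512 = 1789.
Step 2: q^n = 4^8 = 65536.
Step 3: Hamming bound ⌊q^n / V_q(n,t)⌋ = ⌊65536/1789⌋ = 36.
Step 4: Compare |C| = 25 to 36: satisfied.
The claimed |C| lies below the Hamming bound.


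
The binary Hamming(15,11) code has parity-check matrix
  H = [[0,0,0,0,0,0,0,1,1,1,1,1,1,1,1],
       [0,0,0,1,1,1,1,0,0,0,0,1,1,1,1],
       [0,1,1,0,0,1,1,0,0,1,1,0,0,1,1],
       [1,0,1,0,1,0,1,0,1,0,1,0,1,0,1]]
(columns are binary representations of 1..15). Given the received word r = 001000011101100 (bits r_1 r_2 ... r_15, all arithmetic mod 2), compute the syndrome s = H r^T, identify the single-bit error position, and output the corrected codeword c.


s = (1, 0, 0, 1)^T, error position = 9, corrected codeword c = 001000010101100

Compute s = H r^T mod 2 one row at a time:
  s_1 = 1 + 1 + 1 + 0 + 1 + 1 + 0 + 0 = 5 ≡ 1 (mod 2).
  s_2 = 0 + 0 + 0 + 0 + 1 + 1 + 0 + 0 = 2 ≡ 0 (mod 2).
  s_3 = 0 + 1 + 0 + 0 + 1 + 0 + 0 + 0 = 2 ≡ 0 (mod 2).
  s_4 = 0 + 1 + 0 + 0 + 1 + 0 + 1 + 0 = 3 ≡ 1 (mod 2).
s = (1, 0, 0, 1)^T — this equals column 9 of H (binary 1001), so error is at position 9.
Correct: flip bit 9 of r = 001000011101100 to get c = 001000010101100.


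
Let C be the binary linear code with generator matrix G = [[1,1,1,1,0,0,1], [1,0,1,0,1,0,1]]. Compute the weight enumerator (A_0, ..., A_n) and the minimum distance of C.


Weight distribution: A_0 = 1, A_3 = 1, A_4 = 1, A_5 = 1. Minimum distance d = 3.

Enumerate all 2^2 = 4 messages m ∈ F_2^2.
For each, compute codeword c = mG in F_2^7, then tally its weight.
  m = 00 → c = 0000000, weight = 0.
  m = 10 → c = 1111001, weight = 5.
  m = 01 → c = 1010101, weight = 4.
  m = 11 → c = 0101100, weight = 3.
Tally weights:
  weight 0: 1 codewords.
  weight 3: 1 codewords.
  weight 4: 1 codewords.
  weight 5: 1 codewords.
Minimum distance d = smallest w > 0 with A_w > 0 = 3.
Sanity: Σ A_w = 4 = 2^2 = 4 ✓.


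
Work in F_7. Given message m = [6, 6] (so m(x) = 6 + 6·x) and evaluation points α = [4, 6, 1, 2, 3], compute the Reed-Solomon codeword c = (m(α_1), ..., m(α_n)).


c = [2, 0, 5, 4, 3]

Message polynomial: m(x) = 6 + 6·x (mod 7).
For each evaluation point α_i, compute m(α_i) mod 7:
  α_1 = 4: Horner steps 6 → 2, so m(4) = 2.
  α_2 = 6: Horner steps 6 → 0, so m(6) = 0.
  α_3 = 1: Horner steps 6 → 5, so m(1) = 5.
  α_4 = 2: Horner steps 6 → 4, so m(2) = 4.
  α_5 = 3: Horner steps 6 → 3, so m(3) = 3.
Codeword c = [2, 0, 5, 4, 3] ∈ F_7^5.


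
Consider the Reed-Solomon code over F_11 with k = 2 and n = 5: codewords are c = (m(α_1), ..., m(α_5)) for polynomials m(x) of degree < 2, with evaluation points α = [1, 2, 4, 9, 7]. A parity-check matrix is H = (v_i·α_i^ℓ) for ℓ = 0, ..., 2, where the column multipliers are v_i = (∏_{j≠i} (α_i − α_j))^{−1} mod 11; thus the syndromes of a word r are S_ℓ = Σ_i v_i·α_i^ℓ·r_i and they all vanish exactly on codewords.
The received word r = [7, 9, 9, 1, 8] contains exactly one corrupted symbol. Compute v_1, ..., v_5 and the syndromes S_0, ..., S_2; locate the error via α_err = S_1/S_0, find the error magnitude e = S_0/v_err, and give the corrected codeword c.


S = (9, 3, 1), error at position 3, error magnitude e = 7, c = [7, 9, 2, 1, 8].

Step 1: column multipliers v_i = (∏_{j≠i}(α_i − α_j))^{−1} mod 11.
  i = 1 (α = 1): (1−2)(1−4)(1−9)(1−7) = (−1)·(−3)·(−8)·(−6) = 144 ≡ 1, so v_1 = 1^{−1} = 1 (mod 11).
  i = 2 (α = 2): (2−1)(2−4)(2−9)(2−7) = 1·(−2)·(−7)·(−5) = −70 ≡ 7, so v_2 = 7^{−1} = 8 (mod 11).
  i = 3 (α = 4): (4−1)(4−2)(4−9)(4−7) = 3·2·(−5)·(−3) = 90 ≡ 2, so v_3 = 2^{−1} = 6 (mod 11).
  i = 4 (α = 9): (9−1)(9−2)(9−4)(9−7) = 8·7·5·2 = 560 ≡ 10, so v_4 = 10^{−1} = 10 (mod 11).
  i = 5 (α = 7): (7−1)(7−2)(7−4)(7−9) = 6·5·3·(−2) = −180 ≡ 7, so v_5 = 7^{−1} = 8 (mod 11).
  v = [1, 8, 6, 10, 8].
Step 2: syndromes of r = [7, 9, 9, 1, 8] (all sums mod 11).
  S_0 = Σ v_i r_i = 1·7 + 8·9 + 6·9 + 10·1 + 8·8 = 207 ≡ 9.
  S_1 = Σ v_i α_i r_i = 1·1·7 + 8·2·9 + 6·4·9 + 10·9·1 + 8·7·8 = 905 ≡ 3.
  α_i^2 mod 11 = [1, 4, 5, 4, 5].
  S_2 = Σ v_i α_i^2 r_i = 1·1·7 + 8·4·9 + 6·5·9 + 10·4·1 + 8·5·8 = 925 ≡ 1.
  S = (9, 3, 1) ≠ 0, so r is not a codeword (an error is present).
Step 3: locate the error. For a single error e at position i, S_ℓ = v_i·e·α_i^ℓ, so α_err = S_1/S_0.
  S_0^{−1} = 9^{−1} = 5 (mod 11), so α_err = 3·5 = 15 ≡ 4 = α_3. Error position i = 3.
  Consistency check: S_2/S_1 = 1·4 = 4 ≡ 4 = α_err ✓ (single-error assumption holds).
Step 4: error magnitude e = S_0/v_3 = S_0·∏_{j≠3}(α_3 − α_j) = 9·2 = 18 ≡ 7 (mod 11).
Step 5: correct position 3: c_3 = r_3 − e = 9 − 7 ≡ 2 (mod 11). Hence c = [7, 9, 2, 1, 8].
  Check: interpolating c through the α_i gives m(x) = 5 + 2·x (degree < 2) with m(α_i) = c_i for every i, so c is indeed a codeword.


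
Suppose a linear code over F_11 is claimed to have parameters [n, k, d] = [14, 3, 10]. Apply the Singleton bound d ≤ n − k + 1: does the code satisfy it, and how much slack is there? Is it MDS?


Singleton RHS = n − k + 1 = 12, slack = 2, bound satisfied, not MDS.

Singleton bound: d ≤ n − k + 1.
Here n = 14, k = 3, so n − k + 1 = 12.
Given d = 10, check d ≤ 12: YES.
Slack = (n − k + 1) − d = 2.
The code is NOT MDS (slack = 2 > 0).
Description: the claimed parameters are [14, 3, 10]_11; such a code would be non-MDS.


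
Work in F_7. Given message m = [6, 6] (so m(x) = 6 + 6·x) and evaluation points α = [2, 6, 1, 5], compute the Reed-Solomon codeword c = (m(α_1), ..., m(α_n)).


c = [4, 0, 5, 1]

Message polynomial: m(x) = 6 + 6·x (mod 7).
For each evaluation point α_i, compute m(α_i) mod 7:
  α_1 = 2: Horner steps 6 → 4, so m(2) = 4.
  α_2 = 6: Horner steps 6 → 0, so m(6) = 0.
  α_3 = 1: Horner steps 6 → 5, so m(1) = 5.
  α_4 = 5: Horner steps 6 → 1, so m(5) = 1.
Codeword c = [4, 0, 5, 1] ∈ F_7^4.


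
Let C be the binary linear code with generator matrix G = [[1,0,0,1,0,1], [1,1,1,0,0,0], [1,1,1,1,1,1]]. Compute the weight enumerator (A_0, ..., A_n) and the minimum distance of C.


Weight distribution: A_0 = 1, A_2 = 1, A_3 = 4, A_4 = 1, A_6 = 1. Minimum distance d = 2.

Enumerate all 2^3 = 8 messages m ∈ F_2^3.
For each, compute codeword c = mG in F_2^6, then tally its weight.
  m = 000 → c = 000000, weight = 0.
  m = 100 → c = 100101, weight = 3.
  m = 010 → c = 111000, weight = 3.
  m = 110 → c = 011101, weight = 4.
  m = 001 → c = 111111, weight = 6.
  m = 101 → c = 011010, weight = 3.
  m = 011 → c = 000111, weight = 3.
  m = 111 → c = 100010, weight = 2.
Tally weights:
  weight 0: 1 codewords.
  weight 2: 1 codewords.
  weight 3: 4 codewords.
  weight 4: 1 codewords.
  weight 6: 1 codewords.
Minimum distance d = smallest w > 0 with A_w > 0 = 2.
Sanity: Σ A_w = 8 = 2^3 = 8 ✓.


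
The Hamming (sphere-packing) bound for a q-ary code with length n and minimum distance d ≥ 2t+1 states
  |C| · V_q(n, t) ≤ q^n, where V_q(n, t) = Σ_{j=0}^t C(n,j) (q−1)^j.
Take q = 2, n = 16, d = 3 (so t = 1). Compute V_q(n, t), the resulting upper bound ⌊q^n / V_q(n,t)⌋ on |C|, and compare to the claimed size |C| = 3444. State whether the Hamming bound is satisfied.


V_q(n, t) = 17, q^n = 65536, Hamming bound = 3855, |C| = 3444 ≤ bound (satisfied).

Step 1: Compute V_q(n, t) = Σ_{j=0}^1 C(n, j) (q−1)^j.
  j = 0: C(16,0)·(1)^0 = 1·1 = 1.
  j = 1: C(16,1)·(1)^1 = 16·1 = 16.
  V_q(n, t) = 1 + 16 = 17.
Step 2: q^n = 2^16 = 65536.
Step 3: Hamming bound ⌊q^n / V_q(n,t)⌋ = ⌊65536/17⌋ = 3855.
Step 4: Compare |C| = 3444 to 3855: satisfied.
The claimed |C| lies below the Hamming bound.


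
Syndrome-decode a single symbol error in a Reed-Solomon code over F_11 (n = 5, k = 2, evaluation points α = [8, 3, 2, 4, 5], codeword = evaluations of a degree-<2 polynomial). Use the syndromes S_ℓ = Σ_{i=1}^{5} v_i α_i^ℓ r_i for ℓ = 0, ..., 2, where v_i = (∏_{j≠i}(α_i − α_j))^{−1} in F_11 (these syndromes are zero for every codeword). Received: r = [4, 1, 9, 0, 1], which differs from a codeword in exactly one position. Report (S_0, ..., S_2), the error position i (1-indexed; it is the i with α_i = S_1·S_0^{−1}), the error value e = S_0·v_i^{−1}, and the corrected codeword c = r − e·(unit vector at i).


S = (2, 6, 7), error at position 2, error magnitude e = 2, c = [4, 10, 9, 0, 1].

Step 1: column multipliers v_i = (∏_{j≠i}(α_i − α_j))^{−1} mod 11.
  i = 1 (α = 8): (8−3)(8−2)(8−4)(8−5) = 5·6·4·3 = 360 ≡ 8, so v_1 = 8^{−1} = 7 (mod 11).
  i = 2 (α = 3): (3−8)(3−2)(3−4)(3−5) = (−5)·1·(−1)·(−2) = −10 ≡ 1, so v_2 = 1^{−1} = 1 (mod 11).
  i = 3 (α = 2): (2−8)(2−3)(2−4)(2−5) = (−6)·(−1)·(−2)·(−3) = 36 ≡ 3, so v_3 = 3^{−1} = 4 (mod 11).
  i = 4 (α = 4): (4−8)(4−3)(4−2)(4−5) = (−4)·1·2·(−1) = 8 ≡ 8, so v_4 = 8^{−1} = 7 (mod 11).
  i = 5 (α = 5): (5−8)(5−3)(5−2)(5−4) = (−3)·2·3·1 = −18 ≡ 4, so v_5 = 4^{−1} = 3 (mod 11).
  v = [7, 1, 4, 7, 3].
Step 2: syndromes of r = [4, 1, 9, 0, 1] (all sums mod 11).
  S_0 = Σ v_i r_i = 7·4 + 1·1 + 4·9 + 7·0 + 3·1 = 68 ≡ 2.
  S_1 = Σ v_i α_i r_i = 7·8·4 + 1·3·1 + 4·2·9 + 7·4·0 + 3·5·1 = 314 ≡ 6.
  α_i^2 mod 11 = [9, 9, 4, 5, 3].
  S_2 = Σ v_i α_i^2 r_i = 7·9·4 + 1·9·1 + 4·4·9 + 7·5·0 + 3·3·1 = 414 ≡ 7.
  S = (2, 6, 7) ≠ 0, so r is not a codeword (an error is present).
Step 3: locate the error. For a single error e at position i, S_ℓ = v_i·e·α_i^ℓ, so α_err = S_1/S_0.
  S_0^{−1} = 2^{−1} = 6 (mod 11), so α_err = 6·6 = 36 ≡ 3 = α_2. Error position i = 2.
  Consistency check: S_2/S_1 = 7·2 = 14 ≡ 3 = α_err ✓ (single-error assumption holds).
Step 4: error magnitude e = S_0/v_2 = S_0·∏_{j≠2}(α_2 − α_j) = 2·1 = 2 ≡ 2 (mod 11).
Step 5: correct position 2: c_2 = r_2 − e = 1 − 2 ≡ 10 (mod 11). Hence c = [4, 10, 9, 0, 1].
  Check: interpolating c through the α_i gives m(x) = 7 + 1·x (degree < 2) with m(α_i) = c_i for every i, so c is indeed a codeword.
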